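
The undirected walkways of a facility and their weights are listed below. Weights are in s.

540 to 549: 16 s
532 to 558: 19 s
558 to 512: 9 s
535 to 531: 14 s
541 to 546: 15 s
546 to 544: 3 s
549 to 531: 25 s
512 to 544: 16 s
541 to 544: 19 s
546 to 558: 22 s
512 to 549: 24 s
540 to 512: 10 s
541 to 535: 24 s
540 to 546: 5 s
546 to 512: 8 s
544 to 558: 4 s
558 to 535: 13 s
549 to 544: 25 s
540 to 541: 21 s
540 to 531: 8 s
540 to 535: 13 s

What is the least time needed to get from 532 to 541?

41 s

Settle nodes by increasing distance from 532:
532: 0
558: 19  (via 532)
544: 23  (via 558)
546: 26  (via 544)
512: 28  (via 558)
540: 31  (via 546)
535: 32  (via 558)
531: 39  (via 540)
541: 41  (via 546)
Shortest route: 532–558–544–546–541 = 41 s.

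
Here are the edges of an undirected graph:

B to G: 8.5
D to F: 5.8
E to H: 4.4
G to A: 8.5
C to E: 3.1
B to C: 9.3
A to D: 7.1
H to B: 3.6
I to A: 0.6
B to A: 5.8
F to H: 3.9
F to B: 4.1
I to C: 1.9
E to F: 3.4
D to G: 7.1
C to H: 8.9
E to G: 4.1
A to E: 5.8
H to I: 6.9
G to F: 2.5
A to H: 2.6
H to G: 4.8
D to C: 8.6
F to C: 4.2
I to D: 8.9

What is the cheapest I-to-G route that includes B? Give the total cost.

13

Shortest I→B: I → A → B = 6.4
Shortest B→G: B → F → G = 6.6
Total via B: 6.4 + 6.6 = 13.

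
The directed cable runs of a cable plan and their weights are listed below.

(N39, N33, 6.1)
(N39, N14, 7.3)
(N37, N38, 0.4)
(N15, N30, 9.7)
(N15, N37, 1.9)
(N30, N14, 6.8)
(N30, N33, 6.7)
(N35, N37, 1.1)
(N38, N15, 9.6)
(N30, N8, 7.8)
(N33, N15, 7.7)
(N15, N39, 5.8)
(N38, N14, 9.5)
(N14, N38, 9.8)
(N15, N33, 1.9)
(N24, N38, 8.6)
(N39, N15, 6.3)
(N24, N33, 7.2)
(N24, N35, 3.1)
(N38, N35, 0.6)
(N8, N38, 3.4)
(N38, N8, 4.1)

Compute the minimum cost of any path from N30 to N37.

12.9

Shortest distances from N30:
N30: 0
N33: 6.7  (via N30)
N14: 6.8  (via N30)
N8: 7.8  (via N30)
N38: 11.2  (via N8)
N35: 11.8  (via N38)
N37: 12.9  (via N35)
Shortest route: N30 → N8 → N38 → N35 → N37 = 12.9.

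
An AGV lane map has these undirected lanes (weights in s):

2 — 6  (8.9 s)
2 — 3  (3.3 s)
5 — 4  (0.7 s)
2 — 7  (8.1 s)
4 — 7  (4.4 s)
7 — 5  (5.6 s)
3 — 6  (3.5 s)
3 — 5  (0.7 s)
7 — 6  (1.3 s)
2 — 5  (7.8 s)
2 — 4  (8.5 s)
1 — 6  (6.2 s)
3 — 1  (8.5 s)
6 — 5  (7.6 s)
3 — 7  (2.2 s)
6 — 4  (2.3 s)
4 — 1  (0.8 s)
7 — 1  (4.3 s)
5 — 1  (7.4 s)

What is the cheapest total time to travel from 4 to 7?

Enumerating some paths:
4 → 7: 4.4 = 4.4
4 → 1 → 7: 0.8+4.3 = 5.1
4 → 5 → 3 → 7: 0.7+0.7+2.2 = 3.6
The minimum is 3.6 s via 4 → 5 → 3 → 7.

3.6 s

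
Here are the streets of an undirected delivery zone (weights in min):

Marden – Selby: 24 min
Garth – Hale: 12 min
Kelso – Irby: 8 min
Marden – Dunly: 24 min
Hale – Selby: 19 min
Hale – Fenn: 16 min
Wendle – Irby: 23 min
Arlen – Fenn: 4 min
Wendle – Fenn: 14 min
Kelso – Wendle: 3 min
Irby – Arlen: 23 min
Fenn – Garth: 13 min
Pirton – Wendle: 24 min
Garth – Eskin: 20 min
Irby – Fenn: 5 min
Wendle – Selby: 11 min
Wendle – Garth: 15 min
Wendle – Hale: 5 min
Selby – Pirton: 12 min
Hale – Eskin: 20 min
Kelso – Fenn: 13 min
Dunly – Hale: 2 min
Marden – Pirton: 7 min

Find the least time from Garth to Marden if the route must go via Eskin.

66 min

Shortest Garth→Eskin: Garth–Eskin = 20
Shortest Eskin→Marden: Eskin–Hale–Dunly–Marden = 46
Total via Eskin: 20 + 46 = 66 min.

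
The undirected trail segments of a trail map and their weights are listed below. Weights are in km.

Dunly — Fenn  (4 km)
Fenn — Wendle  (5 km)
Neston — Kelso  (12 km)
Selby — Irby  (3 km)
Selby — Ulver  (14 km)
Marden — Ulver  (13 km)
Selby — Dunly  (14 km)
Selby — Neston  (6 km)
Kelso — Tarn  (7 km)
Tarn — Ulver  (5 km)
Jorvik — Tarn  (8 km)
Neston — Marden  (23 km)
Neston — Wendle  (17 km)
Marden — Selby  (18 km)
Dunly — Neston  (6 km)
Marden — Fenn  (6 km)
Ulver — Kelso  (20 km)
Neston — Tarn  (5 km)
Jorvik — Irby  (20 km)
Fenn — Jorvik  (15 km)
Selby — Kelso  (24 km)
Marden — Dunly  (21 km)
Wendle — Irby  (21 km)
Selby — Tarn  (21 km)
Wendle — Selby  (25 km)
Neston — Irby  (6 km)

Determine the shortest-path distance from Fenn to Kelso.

Compare a few routes:
Fenn–Jorvik–Tarn–Kelso: 15+8+7 = 30
Fenn–Marden–Ulver–Tarn–Kelso: 6+13+5+7 = 31
Fenn–Dunly–Neston–Kelso: 4+6+12 = 22
Cheapest is Fenn–Dunly–Neston–Kelso at 22 km.

22 km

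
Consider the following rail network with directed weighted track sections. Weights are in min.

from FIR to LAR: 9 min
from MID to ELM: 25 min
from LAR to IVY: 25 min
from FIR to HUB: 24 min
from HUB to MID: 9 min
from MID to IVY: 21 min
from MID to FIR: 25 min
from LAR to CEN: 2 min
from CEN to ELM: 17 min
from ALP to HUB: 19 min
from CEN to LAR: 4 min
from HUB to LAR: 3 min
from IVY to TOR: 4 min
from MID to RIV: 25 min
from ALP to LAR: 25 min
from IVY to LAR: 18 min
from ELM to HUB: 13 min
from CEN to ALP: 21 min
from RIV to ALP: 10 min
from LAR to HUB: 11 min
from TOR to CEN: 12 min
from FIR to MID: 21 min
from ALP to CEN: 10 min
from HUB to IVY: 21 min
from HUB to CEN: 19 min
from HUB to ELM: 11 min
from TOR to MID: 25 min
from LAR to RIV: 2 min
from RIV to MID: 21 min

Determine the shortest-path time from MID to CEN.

Candidate routes:
MID–IVY–TOR–CEN: 21+4+12 = 37
MID–IVY–LAR–CEN: 21+18+2 = 41
MID–FIR–LAR–CEN: 25+9+2 = 36
The minimum is 36 min via MID–FIR–LAR–CEN.

36 min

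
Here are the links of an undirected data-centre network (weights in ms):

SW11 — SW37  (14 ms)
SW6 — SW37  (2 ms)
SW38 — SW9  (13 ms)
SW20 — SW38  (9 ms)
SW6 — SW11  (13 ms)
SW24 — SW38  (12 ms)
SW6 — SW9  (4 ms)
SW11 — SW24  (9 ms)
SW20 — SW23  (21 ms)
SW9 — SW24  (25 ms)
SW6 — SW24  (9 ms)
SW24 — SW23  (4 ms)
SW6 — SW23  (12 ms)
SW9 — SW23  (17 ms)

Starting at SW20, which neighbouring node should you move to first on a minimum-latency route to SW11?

Enumerating some paths:
SW20 → SW38 → SW9 → SW6 → SW11: 9+13+4+13 = 39
SW20 → SW38 → SW24 → SW11: 9+12+9 = 30
SW20 → SW23 → SW24 → SW11: 21+4+9 = 34
Cheapest is SW20 → SW38 → SW24 → SW11 at 30 ms.
So from SW20 the first move is to SW38.

SW38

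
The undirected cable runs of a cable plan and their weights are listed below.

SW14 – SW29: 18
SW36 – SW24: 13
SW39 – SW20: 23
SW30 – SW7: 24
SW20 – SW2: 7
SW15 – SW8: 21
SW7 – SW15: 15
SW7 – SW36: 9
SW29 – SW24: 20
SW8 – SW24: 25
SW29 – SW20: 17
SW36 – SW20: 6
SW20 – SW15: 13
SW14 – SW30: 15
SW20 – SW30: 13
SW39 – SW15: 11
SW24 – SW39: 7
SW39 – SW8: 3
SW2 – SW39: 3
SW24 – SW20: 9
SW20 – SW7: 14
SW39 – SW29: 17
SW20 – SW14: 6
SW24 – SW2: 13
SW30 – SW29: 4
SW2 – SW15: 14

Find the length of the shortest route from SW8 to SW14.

Running Dijkstra from SW8:
SW8: 0
SW39: 3  (via SW8)
SW2: 6  (via SW39)
SW24: 10  (via SW39)
SW20: 13  (via SW2)
SW15: 14  (via SW39)
SW36: 19  (via SW20)
SW14: 19  (via SW20)
Shortest route: SW8–SW39–SW2–SW20–SW14 = 19.

19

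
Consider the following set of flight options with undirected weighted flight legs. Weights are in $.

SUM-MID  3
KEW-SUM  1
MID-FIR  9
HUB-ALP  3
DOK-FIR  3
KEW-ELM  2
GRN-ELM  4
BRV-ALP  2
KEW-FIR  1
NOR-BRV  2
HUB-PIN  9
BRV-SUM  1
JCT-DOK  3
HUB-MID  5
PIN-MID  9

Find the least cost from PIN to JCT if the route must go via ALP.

Shortest PIN→ALP: PIN → HUB → ALP = 12
Shortest ALP→JCT: ALP → BRV → SUM → KEW → FIR → DOK → JCT = 11
Total via ALP: 12 + 11 = $23.

$23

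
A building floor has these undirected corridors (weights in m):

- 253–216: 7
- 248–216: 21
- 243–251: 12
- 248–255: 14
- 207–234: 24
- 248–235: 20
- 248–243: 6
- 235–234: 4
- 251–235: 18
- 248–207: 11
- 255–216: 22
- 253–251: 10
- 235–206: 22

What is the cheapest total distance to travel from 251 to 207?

29 m

Shortest distances from 251:
251: 0
253: 10  (via 251)
243: 12  (via 251)
216: 17  (via 253)
235: 18  (via 251)
248: 18  (via 243)
234: 22  (via 235)
207: 29  (via 248)
Shortest route: 251–243–248–207 = 29 m.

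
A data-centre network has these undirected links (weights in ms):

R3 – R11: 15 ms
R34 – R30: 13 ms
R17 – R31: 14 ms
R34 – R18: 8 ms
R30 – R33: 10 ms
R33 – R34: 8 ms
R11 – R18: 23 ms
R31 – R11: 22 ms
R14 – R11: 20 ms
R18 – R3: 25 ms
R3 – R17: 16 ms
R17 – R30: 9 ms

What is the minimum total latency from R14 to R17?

51 ms

Candidate routes:
R14–R11–R31–R17: 20+22+14 = 56
R14–R11–R18–R34–R30–R17: 20+23+8+13+9 = 73
R14–R11–R18–R34–R33–R30–R17: 20+23+8+8+10+9 = 78
R14–R11–R3–R17: 20+15+16 = 51
Cheapest is R14–R11–R3–R17 at 51 ms.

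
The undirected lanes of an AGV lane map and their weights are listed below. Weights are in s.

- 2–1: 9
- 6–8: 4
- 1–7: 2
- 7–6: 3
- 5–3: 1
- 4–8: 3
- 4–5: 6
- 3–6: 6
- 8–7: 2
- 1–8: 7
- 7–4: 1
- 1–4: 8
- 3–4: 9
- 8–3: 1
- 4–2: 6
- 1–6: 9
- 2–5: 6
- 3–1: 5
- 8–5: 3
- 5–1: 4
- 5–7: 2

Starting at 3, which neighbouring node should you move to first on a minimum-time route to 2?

5

Candidate routes:
3 → 8 → 4 → 2: 1+3+6 = 10
3 → 8 → 5 → 2: 1+3+6 = 10
3 → 8 → 7 → 4 → 2: 1+2+1+6 = 10
3 → 5 → 2: 1+6 = 7
The minimum is 7 s via 3 → 5 → 2.
So from 3 the first move is to 5.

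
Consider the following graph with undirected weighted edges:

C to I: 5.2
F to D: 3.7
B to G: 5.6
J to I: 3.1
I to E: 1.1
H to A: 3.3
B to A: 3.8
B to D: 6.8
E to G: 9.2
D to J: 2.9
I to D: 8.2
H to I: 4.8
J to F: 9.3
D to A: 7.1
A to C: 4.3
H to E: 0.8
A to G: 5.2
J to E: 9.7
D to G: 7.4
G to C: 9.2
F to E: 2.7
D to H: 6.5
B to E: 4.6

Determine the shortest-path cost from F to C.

Shortest distances from F:
F: 0
E: 2.7  (via F)
H: 3.5  (via E)
D: 3.7  (via F)
I: 3.8  (via E)
J: 6.6  (via D)
A: 6.8  (via H)
B: 7.3  (via E)
C: 9  (via I)
Shortest route: F → E → I → C = 9.

9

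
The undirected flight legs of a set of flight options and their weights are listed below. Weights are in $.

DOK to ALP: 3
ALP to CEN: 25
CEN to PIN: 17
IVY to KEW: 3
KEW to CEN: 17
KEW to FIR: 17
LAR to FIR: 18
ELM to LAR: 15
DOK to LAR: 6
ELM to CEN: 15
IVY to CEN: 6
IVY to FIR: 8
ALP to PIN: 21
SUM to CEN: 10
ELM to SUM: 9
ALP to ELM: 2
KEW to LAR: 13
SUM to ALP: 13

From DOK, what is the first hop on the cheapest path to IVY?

LAR

Candidate routes:
DOK - ALP - ELM - SUM - CEN - IVY: 3+2+9+10+6 = 30
DOK - ALP - ELM - CEN - IVY: 3+2+15+6 = 26
DOK - LAR - FIR - IVY: 6+18+8 = 32
DOK - LAR - KEW - IVY: 6+13+3 = 22
Cheapest is DOK - LAR - KEW - IVY at $22.
So from DOK the first move is to LAR.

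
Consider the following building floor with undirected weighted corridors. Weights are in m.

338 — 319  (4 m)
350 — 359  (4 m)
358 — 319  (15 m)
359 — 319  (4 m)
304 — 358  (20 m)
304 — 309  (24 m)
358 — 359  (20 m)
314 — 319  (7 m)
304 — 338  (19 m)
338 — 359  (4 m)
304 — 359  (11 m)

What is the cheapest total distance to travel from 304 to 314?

22 m

Candidate routes:
304 → 338 → 319 → 314: 19+4+7 = 30
304 → 338 → 359 → 319 → 314: 19+4+4+7 = 34
304 → 359 → 319 → 314: 11+4+7 = 22
304 → 359 → 338 → 319 → 314: 11+4+4+7 = 26
The minimum is 22 m via 304 → 359 → 319 → 314.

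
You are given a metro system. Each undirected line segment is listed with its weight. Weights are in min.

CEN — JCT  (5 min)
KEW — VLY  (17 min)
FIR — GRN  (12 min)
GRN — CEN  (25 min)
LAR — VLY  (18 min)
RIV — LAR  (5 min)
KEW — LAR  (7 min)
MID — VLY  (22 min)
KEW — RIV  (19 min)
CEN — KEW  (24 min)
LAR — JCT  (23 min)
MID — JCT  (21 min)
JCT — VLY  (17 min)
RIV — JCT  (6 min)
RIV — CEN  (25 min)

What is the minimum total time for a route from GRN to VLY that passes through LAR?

59 min

Shortest GRN→LAR: GRN → CEN → JCT → RIV → LAR = 41
Shortest LAR→VLY: LAR → VLY = 18
Total via LAR: 41 + 18 = 59 min.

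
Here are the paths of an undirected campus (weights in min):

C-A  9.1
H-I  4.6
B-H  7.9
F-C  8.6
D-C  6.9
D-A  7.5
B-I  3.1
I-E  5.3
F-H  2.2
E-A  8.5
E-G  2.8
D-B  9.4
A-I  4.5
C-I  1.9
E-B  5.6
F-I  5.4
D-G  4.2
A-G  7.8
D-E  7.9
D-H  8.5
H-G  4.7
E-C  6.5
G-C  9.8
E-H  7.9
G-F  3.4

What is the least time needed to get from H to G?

Compare a few routes:
H - F - G: 2.2+3.4 = 5.6
H - G: 4.7 = 4.7
Cheapest is H - G at 4.7 min.

4.7 min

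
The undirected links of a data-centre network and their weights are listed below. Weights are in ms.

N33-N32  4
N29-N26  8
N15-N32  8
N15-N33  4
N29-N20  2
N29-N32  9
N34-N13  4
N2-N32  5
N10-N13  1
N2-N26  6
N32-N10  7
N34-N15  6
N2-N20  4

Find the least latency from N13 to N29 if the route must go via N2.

Best N13 to N2: N13 → N10 → N32 → N2 costing 13
Shortest N2→N29: N2 → N20 → N29 = 6
Total via N2: 13 + 6 = 19 ms.

19 ms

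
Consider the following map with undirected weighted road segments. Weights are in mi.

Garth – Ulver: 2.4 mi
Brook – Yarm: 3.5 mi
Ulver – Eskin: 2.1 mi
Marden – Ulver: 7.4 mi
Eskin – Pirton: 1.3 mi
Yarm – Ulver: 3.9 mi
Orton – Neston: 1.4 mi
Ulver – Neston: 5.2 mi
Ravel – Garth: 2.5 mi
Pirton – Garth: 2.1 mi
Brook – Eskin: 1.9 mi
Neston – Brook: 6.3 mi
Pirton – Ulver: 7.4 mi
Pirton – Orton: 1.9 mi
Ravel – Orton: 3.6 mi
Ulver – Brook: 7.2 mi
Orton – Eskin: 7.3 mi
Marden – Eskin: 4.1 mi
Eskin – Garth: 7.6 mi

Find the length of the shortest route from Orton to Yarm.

Candidate routes:
Orton - Pirton - Eskin - Ulver - Yarm: 1.9+1.3+2.1+3.9 = 9.2
Orton - Pirton - Eskin - Brook - Yarm: 1.9+1.3+1.9+3.5 = 8.6
Cheapest is Orton - Pirton - Eskin - Brook - Yarm at 8.6 mi.

8.6 mi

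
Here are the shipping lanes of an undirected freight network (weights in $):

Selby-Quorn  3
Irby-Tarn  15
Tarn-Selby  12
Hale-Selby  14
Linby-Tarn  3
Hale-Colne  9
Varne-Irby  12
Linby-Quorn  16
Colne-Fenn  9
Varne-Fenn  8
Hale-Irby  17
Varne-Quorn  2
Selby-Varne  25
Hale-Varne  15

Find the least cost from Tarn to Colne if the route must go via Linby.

$38

Best Tarn to Linby: Tarn → Linby costing 3
Shortest Linby→Colne: Linby → Quorn → Varne → Fenn → Colne = 35
Total via Linby: 3 + 35 = $38.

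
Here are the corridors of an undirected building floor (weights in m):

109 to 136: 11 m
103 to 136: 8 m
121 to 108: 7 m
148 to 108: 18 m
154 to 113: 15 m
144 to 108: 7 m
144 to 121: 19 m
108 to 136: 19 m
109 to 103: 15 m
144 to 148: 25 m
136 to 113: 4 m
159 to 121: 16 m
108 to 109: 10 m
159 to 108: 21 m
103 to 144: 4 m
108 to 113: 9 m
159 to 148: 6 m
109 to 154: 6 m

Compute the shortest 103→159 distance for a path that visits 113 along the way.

42 m

Shortest 103→113: 103–136–113 = 12
Best 113 to 159: 113–108–159 costing 30
Total via 113: 12 + 30 = 42 m.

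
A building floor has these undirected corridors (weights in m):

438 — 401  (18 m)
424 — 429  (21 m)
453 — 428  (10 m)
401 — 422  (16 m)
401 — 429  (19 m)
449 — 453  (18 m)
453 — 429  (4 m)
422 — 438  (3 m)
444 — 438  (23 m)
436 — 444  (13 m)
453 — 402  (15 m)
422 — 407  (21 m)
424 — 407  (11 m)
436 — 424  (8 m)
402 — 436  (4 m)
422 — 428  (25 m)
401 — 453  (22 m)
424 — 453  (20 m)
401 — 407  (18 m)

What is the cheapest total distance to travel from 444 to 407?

32 m

Candidate routes:
444 → 436 → 424 → 407: 13+8+11 = 32
444 → 438 → 401 → 407: 23+18+18 = 59
444 → 438 → 422 → 407: 23+3+21 = 47
The minimum is 32 m via 444 → 436 → 424 → 407.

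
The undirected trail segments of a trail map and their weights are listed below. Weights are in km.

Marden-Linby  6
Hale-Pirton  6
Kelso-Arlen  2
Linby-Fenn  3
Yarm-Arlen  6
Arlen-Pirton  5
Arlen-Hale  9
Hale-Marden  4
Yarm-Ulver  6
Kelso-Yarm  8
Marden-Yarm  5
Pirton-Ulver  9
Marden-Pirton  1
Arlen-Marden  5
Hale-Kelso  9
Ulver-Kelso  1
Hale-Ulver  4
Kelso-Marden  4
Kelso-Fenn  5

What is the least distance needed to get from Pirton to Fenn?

Candidate routes:
Pirton → Arlen → Kelso → Fenn: 5+2+5 = 12
Pirton → Marden → Kelso → Fenn: 1+4+5 = 10
Cheapest is Pirton → Marden → Kelso → Fenn at 10 km.

10 km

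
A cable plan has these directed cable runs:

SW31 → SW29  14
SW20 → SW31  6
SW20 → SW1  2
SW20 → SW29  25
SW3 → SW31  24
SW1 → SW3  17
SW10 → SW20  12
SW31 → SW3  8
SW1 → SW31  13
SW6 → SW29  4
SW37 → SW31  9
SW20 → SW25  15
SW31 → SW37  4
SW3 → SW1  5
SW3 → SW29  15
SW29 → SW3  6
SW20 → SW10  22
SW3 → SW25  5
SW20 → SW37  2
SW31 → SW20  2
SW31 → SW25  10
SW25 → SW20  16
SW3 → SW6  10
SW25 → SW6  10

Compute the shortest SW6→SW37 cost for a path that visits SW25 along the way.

33

Shortest SW6→SW25: SW6 → SW29 → SW3 → SW25 = 15
Best SW25 to SW37: SW25 → SW20 → SW37 costing 18
Total via SW25: 15 + 18 = 33.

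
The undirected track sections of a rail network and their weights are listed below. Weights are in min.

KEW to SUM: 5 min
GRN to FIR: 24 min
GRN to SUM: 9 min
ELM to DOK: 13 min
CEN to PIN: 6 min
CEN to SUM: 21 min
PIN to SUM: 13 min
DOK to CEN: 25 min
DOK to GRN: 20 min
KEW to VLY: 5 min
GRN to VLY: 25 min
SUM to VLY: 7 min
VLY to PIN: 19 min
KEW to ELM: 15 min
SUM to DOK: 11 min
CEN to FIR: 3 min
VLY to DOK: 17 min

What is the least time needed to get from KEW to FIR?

Running Dijkstra from KEW:
KEW: 0
SUM: 5  (via KEW)
VLY: 5  (via KEW)
GRN: 14  (via SUM)
ELM: 15  (via KEW)
DOK: 16  (via SUM)
PIN: 18  (via SUM)
CEN: 24  (via PIN)
FIR: 27  (via CEN)
Shortest route: KEW → SUM → PIN → CEN → FIR = 27 min.

27 min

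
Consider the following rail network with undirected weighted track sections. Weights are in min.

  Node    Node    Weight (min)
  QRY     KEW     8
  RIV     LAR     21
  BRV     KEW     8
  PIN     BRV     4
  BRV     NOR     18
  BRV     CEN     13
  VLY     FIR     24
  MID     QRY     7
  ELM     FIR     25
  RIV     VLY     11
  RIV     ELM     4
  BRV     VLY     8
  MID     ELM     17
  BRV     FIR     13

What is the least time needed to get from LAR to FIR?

Settle nodes by increasing distance from LAR:
LAR: 0
RIV: 21  (via LAR)
ELM: 25  (via RIV)
VLY: 32  (via RIV)
BRV: 40  (via VLY)
MID: 42  (via ELM)
PIN: 44  (via BRV)
KEW: 48  (via BRV)
QRY: 49  (via MID)
FIR: 50  (via ELM)
Shortest route: LAR → RIV → ELM → FIR = 50 min.

50 min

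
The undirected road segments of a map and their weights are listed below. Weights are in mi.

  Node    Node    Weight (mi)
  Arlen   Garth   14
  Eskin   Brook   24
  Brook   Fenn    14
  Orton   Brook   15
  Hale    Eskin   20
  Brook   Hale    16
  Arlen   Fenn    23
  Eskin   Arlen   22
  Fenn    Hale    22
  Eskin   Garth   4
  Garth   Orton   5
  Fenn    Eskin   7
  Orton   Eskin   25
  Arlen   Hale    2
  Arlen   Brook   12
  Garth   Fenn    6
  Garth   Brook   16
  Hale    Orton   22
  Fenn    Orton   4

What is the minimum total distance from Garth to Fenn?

6 mi

Settle nodes by increasing distance from Garth:
Garth: 0
Eskin: 4  (via Garth)
Orton: 5  (via Garth)
Fenn: 6  (via Garth)
Shortest route: Garth–Fenn = 6 mi.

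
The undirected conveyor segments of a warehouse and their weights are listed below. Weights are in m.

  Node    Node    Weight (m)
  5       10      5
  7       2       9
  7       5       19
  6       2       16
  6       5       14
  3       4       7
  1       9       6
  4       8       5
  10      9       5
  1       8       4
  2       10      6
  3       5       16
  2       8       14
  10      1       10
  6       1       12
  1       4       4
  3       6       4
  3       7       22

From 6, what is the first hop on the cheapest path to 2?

Enumerating some paths:
6–1–10–2: 12+10+6 = 28
6–2: 16 = 16
6–5–10–2: 14+5+6 = 25
Cheapest is 6–2 at 16 m.
So from 6 the first move is to 2.

2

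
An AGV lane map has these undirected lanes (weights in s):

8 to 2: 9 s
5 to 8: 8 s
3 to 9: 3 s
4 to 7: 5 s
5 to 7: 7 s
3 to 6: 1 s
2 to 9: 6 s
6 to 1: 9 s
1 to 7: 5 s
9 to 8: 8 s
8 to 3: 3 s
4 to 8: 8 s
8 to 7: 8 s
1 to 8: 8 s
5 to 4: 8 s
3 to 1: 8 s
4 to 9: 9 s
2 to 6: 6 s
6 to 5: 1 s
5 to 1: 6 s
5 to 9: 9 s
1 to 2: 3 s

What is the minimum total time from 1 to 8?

8 s

Settle nodes by increasing distance from 1:
1: 0
2: 3  (via 1)
7: 5  (via 1)
5: 6  (via 1)
6: 7  (via 5)
3: 8  (via 1)
8: 8  (via 1)
Shortest route: 1 → 8 = 8 s.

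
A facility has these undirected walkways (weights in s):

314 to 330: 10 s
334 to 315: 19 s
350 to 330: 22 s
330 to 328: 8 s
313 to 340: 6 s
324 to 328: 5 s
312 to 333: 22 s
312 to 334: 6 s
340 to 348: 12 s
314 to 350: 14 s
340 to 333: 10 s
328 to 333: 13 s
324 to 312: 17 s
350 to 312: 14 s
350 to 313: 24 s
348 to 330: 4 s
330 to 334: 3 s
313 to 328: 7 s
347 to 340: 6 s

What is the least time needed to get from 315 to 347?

44 s

Shortest distances from 315:
315: 0
334: 19  (via 315)
330: 22  (via 334)
312: 25  (via 334)
348: 26  (via 330)
328: 30  (via 330)
314: 32  (via 330)
324: 35  (via 328)
313: 37  (via 328)
340: 38  (via 348)
350: 39  (via 312)
333: 43  (via 328)
347: 44  (via 340)
Shortest route: 315–334–330–348–340–347 = 44 s.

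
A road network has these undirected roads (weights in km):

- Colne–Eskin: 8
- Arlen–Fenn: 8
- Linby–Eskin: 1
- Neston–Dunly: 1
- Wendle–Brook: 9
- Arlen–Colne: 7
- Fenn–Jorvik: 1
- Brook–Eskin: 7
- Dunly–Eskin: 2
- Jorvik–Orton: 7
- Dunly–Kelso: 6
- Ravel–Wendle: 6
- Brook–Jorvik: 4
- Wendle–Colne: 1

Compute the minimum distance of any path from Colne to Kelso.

Enumerating some paths:
Colne → Eskin → Dunly → Kelso: 8+2+6 = 16
Colne → Wendle → Brook → Eskin → Dunly → Kelso: 1+9+7+2+6 = 25
The minimum is 16 km via Colne → Eskin → Dunly → Kelso.

16 km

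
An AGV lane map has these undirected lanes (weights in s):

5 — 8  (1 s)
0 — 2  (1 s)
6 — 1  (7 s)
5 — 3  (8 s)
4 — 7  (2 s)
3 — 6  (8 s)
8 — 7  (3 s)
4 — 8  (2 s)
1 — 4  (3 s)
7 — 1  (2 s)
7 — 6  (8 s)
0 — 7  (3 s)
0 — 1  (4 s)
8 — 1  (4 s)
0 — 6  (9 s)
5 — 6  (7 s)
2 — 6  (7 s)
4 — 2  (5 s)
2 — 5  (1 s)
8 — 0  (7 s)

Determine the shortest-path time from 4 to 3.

Enumerating some paths:
4 → 2 → 5 → 3: 5+1+8 = 14
4 → 7 → 8 → 5 → 3: 2+3+1+8 = 14
4 → 8 → 5 → 3: 2+1+8 = 11
4 → 7 → 0 → 2 → 5 → 3: 2+3+1+1+8 = 15
Cheapest is 4 → 8 → 5 → 3 at 11 s.

11 s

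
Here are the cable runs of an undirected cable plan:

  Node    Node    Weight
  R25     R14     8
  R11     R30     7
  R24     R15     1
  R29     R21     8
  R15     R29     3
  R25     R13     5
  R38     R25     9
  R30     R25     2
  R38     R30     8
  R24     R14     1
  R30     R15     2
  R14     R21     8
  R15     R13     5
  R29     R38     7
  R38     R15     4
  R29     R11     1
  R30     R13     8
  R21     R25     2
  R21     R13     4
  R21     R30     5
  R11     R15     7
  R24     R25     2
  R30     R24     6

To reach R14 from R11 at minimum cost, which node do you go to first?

R29

Enumerating some paths:
R11 → R15 → R24 → R14: 7+1+1 = 9
R11 → R29 → R15 → R24 → R14: 1+3+1+1 = 6
Cheapest is R11 → R29 → R15 → R24 → R14 at 6.
So from R11 the first move is to R29.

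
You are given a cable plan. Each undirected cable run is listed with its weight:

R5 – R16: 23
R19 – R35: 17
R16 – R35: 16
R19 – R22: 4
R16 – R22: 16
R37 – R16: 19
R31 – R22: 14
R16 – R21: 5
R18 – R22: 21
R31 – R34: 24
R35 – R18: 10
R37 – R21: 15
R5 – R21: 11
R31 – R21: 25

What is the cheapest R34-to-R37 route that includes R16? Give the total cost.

73

Shortest R34→R16: R34 → R31 → R22 → R16 = 54
Best R16 to R37: R16 → R37 costing 19
Total via R16: 54 + 19 = 73.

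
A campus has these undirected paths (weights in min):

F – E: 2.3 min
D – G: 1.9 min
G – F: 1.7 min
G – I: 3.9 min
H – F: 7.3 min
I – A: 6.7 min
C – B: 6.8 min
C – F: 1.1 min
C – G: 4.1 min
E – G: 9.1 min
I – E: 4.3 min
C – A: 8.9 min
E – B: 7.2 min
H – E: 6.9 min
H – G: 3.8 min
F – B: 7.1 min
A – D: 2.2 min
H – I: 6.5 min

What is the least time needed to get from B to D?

Candidate routes:
B - F - G - D: 7.1+1.7+1.9 = 10.7
B - C - F - G - D: 6.8+1.1+1.7+1.9 = 11.5
The minimum is 10.7 min via B - F - G - D.

10.7 min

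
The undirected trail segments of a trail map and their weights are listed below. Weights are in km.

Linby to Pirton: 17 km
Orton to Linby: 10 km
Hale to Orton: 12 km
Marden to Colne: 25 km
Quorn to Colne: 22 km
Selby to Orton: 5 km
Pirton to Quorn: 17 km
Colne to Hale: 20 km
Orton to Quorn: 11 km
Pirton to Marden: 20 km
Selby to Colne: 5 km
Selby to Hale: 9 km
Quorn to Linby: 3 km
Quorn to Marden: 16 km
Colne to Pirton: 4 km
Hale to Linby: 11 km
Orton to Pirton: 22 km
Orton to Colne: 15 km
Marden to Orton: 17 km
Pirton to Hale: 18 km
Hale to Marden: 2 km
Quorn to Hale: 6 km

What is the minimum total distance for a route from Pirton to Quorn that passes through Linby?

20 km

Best Pirton to Linby: Pirton → Linby costing 17
Best Linby to Quorn: Linby → Quorn costing 3
Total via Linby: 17 + 3 = 20 km.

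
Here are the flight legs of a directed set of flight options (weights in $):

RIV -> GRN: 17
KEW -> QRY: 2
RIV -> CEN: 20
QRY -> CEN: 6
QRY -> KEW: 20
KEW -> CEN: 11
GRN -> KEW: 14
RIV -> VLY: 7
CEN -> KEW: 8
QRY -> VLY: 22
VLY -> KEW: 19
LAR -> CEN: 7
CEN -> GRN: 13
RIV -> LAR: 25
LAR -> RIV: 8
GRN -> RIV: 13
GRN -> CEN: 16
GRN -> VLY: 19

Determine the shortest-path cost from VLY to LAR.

Compare a few routes:
VLY - KEW - CEN - GRN - RIV - LAR: 19+11+13+13+25 = 81
VLY - KEW - QRY - CEN - GRN - RIV - LAR: 19+2+6+13+13+25 = 78
The minimum is $78 via VLY - KEW - QRY - CEN - GRN - RIV - LAR.

$78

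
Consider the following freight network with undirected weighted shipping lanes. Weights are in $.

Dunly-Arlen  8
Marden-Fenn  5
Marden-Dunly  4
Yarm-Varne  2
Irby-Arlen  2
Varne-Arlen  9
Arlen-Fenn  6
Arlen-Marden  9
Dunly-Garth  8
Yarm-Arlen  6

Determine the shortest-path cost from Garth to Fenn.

$17

Running Dijkstra from Garth:
Garth: 0
Dunly: 8  (via Garth)
Marden: 12  (via Dunly)
Arlen: 16  (via Dunly)
Fenn: 17  (via Marden)
Shortest route: Garth → Dunly → Marden → Fenn = $17.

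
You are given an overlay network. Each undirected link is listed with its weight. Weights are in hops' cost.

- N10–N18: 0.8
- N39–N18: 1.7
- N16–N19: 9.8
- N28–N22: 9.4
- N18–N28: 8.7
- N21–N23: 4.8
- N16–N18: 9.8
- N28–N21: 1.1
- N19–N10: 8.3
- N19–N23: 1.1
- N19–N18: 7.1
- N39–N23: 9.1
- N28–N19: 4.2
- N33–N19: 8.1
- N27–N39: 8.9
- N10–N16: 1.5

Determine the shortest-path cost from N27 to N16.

Shortest distances from N27:
N27: 0
N39: 8.9  (via N27)
N18: 10.6  (via N39)
N10: 11.4  (via N18)
N16: 12.9  (via N10)
Shortest route: N27–N39–N18–N10–N16 = 12.9 hops' cost.

12.9 hops' cost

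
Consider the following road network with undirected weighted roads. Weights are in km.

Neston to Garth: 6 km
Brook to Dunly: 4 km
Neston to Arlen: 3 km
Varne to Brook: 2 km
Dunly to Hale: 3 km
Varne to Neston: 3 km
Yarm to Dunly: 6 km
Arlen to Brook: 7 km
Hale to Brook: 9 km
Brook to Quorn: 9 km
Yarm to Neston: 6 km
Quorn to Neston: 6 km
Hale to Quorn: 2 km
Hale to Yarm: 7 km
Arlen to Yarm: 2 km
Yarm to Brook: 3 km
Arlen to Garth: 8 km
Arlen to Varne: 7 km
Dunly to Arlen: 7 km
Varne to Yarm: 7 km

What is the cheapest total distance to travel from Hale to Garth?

Enumerating some paths:
Hale - Yarm - Arlen - Neston - Garth: 7+2+3+6 = 18
Hale - Quorn - Neston - Garth: 2+6+6 = 14
Hale - Yarm - Arlen - Garth: 7+2+8 = 17
The minimum is 14 km via Hale - Quorn - Neston - Garth.

14 km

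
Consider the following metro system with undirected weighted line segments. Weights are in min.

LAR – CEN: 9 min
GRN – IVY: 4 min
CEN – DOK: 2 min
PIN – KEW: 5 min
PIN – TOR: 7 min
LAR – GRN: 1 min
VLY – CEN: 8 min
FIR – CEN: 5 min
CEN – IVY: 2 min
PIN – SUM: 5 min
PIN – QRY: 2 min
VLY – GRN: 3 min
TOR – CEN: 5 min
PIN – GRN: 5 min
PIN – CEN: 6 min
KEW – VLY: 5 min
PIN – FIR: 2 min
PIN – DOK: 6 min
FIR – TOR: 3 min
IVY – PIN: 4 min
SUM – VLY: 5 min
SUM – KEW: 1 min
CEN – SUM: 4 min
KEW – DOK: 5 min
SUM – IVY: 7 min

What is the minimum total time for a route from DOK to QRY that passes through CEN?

Best DOK to CEN: DOK–CEN costing 2
Best CEN to QRY: CEN–PIN–QRY costing 8
Total via CEN: 2 + 8 = 10 min.

10 min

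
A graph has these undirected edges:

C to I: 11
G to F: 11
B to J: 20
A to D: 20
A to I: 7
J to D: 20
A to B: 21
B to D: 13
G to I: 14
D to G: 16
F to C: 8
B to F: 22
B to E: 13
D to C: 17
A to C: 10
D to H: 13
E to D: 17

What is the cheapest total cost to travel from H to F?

38

Enumerating some paths:
H–D–G–F: 13+16+11 = 40
H–D–C–F: 13+17+8 = 38
The minimum is 38 via H–D–C–F.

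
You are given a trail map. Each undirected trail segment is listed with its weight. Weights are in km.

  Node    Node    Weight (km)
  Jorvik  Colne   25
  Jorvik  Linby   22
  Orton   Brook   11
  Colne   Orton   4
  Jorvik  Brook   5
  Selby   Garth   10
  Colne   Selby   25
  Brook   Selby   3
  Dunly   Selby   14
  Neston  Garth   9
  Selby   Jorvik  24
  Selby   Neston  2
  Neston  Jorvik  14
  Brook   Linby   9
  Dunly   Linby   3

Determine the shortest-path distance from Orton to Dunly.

Compare a few routes:
Orton → Brook → Selby → Dunly: 11+3+14 = 28
Orton → Brook → Linby → Dunly: 11+9+3 = 23
Cheapest is Orton → Brook → Linby → Dunly at 23 km.

23 km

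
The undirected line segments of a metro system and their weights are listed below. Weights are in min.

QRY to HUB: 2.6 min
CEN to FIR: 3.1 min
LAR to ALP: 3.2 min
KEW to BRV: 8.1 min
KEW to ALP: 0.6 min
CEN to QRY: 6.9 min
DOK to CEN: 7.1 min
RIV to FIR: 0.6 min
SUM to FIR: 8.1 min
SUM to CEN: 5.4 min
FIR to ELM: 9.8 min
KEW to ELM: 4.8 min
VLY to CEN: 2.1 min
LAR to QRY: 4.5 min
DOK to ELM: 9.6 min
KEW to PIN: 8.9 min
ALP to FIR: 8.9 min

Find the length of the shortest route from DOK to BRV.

Candidate routes:
DOK → CEN → QRY → LAR → ALP → KEW → BRV: 7.1+6.9+4.5+3.2+0.6+8.1 = 30.4
DOK → CEN → FIR → ALP → KEW → BRV: 7.1+3.1+8.9+0.6+8.1 = 27.8
DOK → ELM → KEW → BRV: 9.6+4.8+8.1 = 22.5
DOK → CEN → FIR → ELM → KEW → BRV: 7.1+3.1+9.8+4.8+8.1 = 32.9
The minimum is 22.5 min via DOK → ELM → KEW → BRV.

22.5 min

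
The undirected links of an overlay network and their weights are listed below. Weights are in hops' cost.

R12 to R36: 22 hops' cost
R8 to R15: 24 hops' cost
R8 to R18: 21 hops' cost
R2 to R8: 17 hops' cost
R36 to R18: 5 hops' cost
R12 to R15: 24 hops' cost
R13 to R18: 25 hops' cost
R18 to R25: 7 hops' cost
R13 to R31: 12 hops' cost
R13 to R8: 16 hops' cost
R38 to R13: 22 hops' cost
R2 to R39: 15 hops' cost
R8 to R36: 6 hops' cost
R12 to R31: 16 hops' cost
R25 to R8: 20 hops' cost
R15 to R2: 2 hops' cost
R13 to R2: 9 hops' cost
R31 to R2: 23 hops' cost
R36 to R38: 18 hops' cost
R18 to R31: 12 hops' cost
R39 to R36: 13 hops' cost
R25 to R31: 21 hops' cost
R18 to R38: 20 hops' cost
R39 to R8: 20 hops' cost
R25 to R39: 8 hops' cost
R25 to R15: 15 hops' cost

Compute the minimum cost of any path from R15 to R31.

23 hops' cost

Shortest distances from R15:
R15: 0
R2: 2  (via R15)
R13: 11  (via R2)
R25: 15  (via R15)
R39: 17  (via R2)
R8: 19  (via R2)
R18: 22  (via R25)
R31: 23  (via R13)
Shortest route: R15 → R2 → R13 → R31 = 23 hops' cost.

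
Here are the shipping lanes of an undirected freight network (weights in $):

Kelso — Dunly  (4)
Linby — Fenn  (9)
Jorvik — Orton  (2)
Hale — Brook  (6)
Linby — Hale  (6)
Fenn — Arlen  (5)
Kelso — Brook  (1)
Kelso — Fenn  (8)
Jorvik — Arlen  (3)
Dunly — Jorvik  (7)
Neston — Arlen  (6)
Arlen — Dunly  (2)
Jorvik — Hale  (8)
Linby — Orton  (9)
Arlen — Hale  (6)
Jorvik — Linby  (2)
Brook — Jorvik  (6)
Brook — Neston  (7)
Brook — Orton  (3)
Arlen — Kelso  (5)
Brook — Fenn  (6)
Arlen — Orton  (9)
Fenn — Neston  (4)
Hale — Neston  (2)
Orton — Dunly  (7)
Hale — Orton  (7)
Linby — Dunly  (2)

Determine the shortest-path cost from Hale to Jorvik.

Enumerating some paths:
Hale–Jorvik: 8 = 8
Hale–Orton–Jorvik: 7+2 = 9
Cheapest is Hale–Jorvik at $8.

$8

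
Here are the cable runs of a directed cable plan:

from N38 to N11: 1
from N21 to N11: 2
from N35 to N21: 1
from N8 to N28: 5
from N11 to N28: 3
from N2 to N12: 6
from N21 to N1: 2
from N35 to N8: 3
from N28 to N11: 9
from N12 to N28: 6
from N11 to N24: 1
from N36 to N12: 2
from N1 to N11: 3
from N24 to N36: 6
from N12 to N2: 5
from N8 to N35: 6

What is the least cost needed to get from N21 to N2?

Shortest distances from N21:
N21: 0
N11: 2  (via N21)
N1: 2  (via N21)
N24: 3  (via N11)
N28: 5  (via N11)
N36: 9  (via N24)
N12: 11  (via N36)
N2: 16  (via N12)
Shortest route: N21 → N11 → N24 → N36 → N12 → N2 = 16.

16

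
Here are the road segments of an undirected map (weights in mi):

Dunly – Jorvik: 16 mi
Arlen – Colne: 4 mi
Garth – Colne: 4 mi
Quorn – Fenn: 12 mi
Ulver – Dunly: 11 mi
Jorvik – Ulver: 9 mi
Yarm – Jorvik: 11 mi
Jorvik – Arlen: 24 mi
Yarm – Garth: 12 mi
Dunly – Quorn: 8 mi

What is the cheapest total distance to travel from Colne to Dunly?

Settle nodes by increasing distance from Colne:
Colne: 0
Garth: 4  (via Colne)
Arlen: 4  (via Colne)
Yarm: 16  (via Garth)
Jorvik: 27  (via Yarm)
Ulver: 36  (via Jorvik)
Dunly: 43  (via Jorvik)
Shortest route: Colne–Garth–Yarm–Jorvik–Dunly = 43 mi.

43 mi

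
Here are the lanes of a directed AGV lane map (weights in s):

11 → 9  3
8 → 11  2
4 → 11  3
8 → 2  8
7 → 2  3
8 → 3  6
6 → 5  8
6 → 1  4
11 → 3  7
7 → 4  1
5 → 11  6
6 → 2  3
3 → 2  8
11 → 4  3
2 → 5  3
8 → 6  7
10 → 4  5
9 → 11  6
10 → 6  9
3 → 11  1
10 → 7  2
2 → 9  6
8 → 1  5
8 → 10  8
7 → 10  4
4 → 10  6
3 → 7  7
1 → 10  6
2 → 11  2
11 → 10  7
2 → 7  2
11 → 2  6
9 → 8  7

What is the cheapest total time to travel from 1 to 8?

Shortest distances from 1:
1: 0
10: 6  (via 1)
7: 8  (via 10)
4: 9  (via 7)
2: 11  (via 7)
11: 12  (via 4)
5: 14  (via 2)
6: 15  (via 10)
9: 15  (via 11)
3: 19  (via 11)
8: 22  (via 9)
Shortest route: 1 → 10 → 7 → 4 → 11 → 9 → 8 = 22 s.

22 s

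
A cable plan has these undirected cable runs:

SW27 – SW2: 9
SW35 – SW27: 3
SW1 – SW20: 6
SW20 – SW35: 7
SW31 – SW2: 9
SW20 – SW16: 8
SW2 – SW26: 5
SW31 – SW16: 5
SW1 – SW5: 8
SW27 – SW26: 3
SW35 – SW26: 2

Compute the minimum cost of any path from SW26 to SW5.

Settle nodes by increasing distance from SW26:
SW26: 0
SW35: 2  (via SW26)
SW27: 3  (via SW26)
SW2: 5  (via SW26)
SW20: 9  (via SW35)
SW31: 14  (via SW2)
SW1: 15  (via SW20)
SW16: 17  (via SW20)
SW5: 23  (via SW1)
Shortest route: SW26–SW35–SW20–SW1–SW5 = 23.

23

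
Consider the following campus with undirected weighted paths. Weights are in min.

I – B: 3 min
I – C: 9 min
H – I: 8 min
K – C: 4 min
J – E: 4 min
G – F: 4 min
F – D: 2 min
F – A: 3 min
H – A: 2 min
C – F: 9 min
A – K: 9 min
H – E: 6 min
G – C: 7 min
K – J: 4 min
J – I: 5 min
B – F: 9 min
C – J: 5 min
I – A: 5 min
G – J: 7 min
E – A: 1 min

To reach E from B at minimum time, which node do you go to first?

Compare a few routes:
B → F → A → E: 9+3+1 = 13
B → I → A → E: 3+5+1 = 9
B → I → J → E: 3+5+4 = 12
B → I → H → A → E: 3+8+2+1 = 14
The minimum is 9 min via B → I → A → E.
So from B the first move is to I.

I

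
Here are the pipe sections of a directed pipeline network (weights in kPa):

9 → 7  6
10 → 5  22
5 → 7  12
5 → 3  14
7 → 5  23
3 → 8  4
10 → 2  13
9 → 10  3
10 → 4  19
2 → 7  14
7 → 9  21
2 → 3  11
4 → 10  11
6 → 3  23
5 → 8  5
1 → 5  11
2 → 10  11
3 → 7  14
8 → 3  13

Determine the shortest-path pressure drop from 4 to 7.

38 kPa

Shortest distances from 4:
4: 0
10: 11  (via 4)
2: 24  (via 10)
5: 33  (via 10)
3: 35  (via 2)
7: 38  (via 2)
Shortest route: 4 → 10 → 2 → 7 = 38 kPa.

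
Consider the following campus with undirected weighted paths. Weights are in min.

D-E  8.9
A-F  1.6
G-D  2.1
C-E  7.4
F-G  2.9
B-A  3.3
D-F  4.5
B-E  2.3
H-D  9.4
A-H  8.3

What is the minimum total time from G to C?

Enumerating some paths:
G → F → A → B → E → C: 2.9+1.6+3.3+2.3+7.4 = 17.5
G → D → E → C: 2.1+8.9+7.4 = 18.4
Cheapest is G → F → A → B → E → C at 17.5 min.

17.5 min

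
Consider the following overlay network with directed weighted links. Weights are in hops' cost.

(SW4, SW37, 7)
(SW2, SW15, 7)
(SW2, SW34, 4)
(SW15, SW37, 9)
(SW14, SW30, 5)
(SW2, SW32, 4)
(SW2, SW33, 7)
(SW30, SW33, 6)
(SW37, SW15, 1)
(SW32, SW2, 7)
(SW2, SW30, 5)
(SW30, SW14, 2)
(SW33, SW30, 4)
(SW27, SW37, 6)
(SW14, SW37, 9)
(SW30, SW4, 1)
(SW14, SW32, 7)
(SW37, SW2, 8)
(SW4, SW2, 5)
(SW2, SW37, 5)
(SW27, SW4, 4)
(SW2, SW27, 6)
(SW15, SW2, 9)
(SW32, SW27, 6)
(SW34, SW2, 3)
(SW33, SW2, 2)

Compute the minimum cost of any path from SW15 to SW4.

15 hops' cost

Enumerating some paths:
SW15–SW2–SW30–SW4: 9+5+1 = 15
SW15–SW37–SW2–SW30–SW4: 9+8+5+1 = 23
SW15–SW2–SW27–SW4: 9+6+4 = 19
SW15–SW2–SW33–SW30–SW4: 9+7+4+1 = 21
The minimum is 15 hops' cost via SW15–SW2–SW30–SW4.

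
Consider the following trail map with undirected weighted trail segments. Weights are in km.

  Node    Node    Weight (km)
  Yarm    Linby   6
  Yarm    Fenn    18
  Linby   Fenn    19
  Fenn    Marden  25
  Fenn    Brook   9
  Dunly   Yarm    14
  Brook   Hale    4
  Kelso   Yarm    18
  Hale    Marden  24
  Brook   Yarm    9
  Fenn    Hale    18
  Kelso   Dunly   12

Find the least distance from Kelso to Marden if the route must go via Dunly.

63 km

Shortest Kelso→Dunly: Kelso → Dunly = 12
Best Dunly to Marden: Dunly → Yarm → Brook → Hale → Marden costing 51
Total via Dunly: 12 + 51 = 63 km.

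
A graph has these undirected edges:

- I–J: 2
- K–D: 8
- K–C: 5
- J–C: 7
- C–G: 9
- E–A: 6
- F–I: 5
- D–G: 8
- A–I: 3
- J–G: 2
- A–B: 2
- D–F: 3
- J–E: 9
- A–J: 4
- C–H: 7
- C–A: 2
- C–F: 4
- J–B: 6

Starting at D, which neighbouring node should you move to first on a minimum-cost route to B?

Compare a few routes:
D → F → I → A → B: 3+5+3+2 = 13
D → F → C → A → B: 3+4+2+2 = 11
Cheapest is D → F → C → A → B at 11.
So from D the first move is to F.

F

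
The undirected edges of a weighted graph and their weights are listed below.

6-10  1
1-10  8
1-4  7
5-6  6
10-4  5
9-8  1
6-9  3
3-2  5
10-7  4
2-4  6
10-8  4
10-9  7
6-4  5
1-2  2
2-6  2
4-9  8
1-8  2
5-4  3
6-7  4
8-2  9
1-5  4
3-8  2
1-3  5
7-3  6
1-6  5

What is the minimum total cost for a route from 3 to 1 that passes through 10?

Shortest 3→10: 3 → 8 → 10 = 6
Best 10 to 1: 10 → 6 → 2 → 1 costing 5
Total via 10: 6 + 5 = 11.

11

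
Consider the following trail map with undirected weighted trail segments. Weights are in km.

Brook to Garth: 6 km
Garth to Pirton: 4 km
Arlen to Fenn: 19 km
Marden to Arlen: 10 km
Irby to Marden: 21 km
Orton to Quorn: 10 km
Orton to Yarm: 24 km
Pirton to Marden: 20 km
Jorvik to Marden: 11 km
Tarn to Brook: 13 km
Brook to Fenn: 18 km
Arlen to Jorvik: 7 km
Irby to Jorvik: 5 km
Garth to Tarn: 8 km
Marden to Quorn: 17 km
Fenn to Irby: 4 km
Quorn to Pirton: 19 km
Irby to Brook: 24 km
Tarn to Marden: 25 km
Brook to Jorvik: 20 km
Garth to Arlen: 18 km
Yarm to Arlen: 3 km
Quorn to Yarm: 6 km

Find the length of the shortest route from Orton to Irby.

31 km

Compare a few routes:
Orton - Quorn - Yarm - Arlen - Jorvik - Irby: 10+6+3+7+5 = 31
Orton - Quorn - Yarm - Arlen - Fenn - Irby: 10+6+3+19+4 = 42
Orton - Yarm - Arlen - Jorvik - Irby: 24+3+7+5 = 39
The minimum is 31 km via Orton - Quorn - Yarm - Arlen - Jorvik - Irby.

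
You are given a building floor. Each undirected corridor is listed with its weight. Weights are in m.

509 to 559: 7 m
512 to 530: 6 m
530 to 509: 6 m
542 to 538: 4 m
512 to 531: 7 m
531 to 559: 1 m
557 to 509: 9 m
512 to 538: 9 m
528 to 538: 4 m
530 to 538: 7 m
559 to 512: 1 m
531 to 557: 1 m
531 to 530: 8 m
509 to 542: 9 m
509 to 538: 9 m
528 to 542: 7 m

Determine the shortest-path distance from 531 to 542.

15 m

Compare a few routes:
531–559–512–538–542: 1+1+9+4 = 15
531–557–509–542: 1+9+9 = 19
531–559–509–542: 1+7+9 = 17
The minimum is 15 m via 531–559–512–538–542.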